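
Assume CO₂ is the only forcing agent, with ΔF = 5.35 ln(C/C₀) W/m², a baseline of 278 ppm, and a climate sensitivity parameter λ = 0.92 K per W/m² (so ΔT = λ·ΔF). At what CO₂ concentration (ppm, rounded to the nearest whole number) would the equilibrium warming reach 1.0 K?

C ≈ 341 ppm

Required forcing: ΔF = ΔT/λ = 1.0/0.92 = 1.0870 W/m².
Then ln(C/278) = ΔF/5.35 = 1.0870/5.35 = 0.20318.
So C = 278 × e^0.20318 = 278 × 1.22529 = 340.63 ppm.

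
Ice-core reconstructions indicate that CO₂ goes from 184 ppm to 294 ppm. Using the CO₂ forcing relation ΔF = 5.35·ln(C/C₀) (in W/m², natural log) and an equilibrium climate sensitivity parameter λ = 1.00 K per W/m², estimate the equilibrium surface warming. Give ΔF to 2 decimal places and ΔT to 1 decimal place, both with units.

CO₂: 5.35 × ln(294/184) = 5.35 × ln(1.59783) = 5.35 × 0.46865 = 2.5073 W/m².
ΔT = λ ΔF = 1.00 × 2.51 = 2.5100 K.

ΔF = 2.51 W/m²; ΔT = 2.5 K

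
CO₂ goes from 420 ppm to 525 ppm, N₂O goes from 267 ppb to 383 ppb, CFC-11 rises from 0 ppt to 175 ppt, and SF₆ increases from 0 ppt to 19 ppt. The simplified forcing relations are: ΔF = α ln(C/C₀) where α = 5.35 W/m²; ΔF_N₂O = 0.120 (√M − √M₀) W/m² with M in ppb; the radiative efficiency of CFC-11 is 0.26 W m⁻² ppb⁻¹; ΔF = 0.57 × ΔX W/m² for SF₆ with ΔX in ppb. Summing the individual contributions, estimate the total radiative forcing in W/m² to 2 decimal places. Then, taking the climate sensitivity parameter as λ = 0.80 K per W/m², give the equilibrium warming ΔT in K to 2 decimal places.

CO₂: 5.35 × ln(525/420) = 5.35 × ln(1.25000) = 5.35 × 0.22314 = 1.1938 W/m².
N₂O: 0.120 × (√383 − √267) = 0.120 × (19.5704 − 16.3401) = 0.120 × 3.2303 = 0.3876 W/m².
CFC-11: Δ = 175 − 0 = 175 ppt = 0.175 ppb; ΔF = 0.26 × 0.175 = 0.0455 W/m².
SF₆: Δ = 19 − 0 = 19 ppt = 0.019 ppb; ΔF = 0.57 × 0.019 = 0.0108 W/m².
Total ΔF = 1.1938 + 0.3876 + 0.0455 + 0.0108 = 1.6377 W/m².
ΔT = λ ΔF = 0.80 × 1.64 = 1.3120 K.

ΔF = 1.64 W/m²; ΔT = 1.31 K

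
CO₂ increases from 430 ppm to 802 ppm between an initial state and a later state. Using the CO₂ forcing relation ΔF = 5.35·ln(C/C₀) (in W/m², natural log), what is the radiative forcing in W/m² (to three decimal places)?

CO₂ absorption bands are partially saturated, so forcing scales with the logarithm of the concentration ratio.
CO₂: 5.35 × ln(802/430) = 5.35 × ln(1.86512) = 5.35 × 0.62333 = 3.3348 W/m².

ΔF = 3.335 W/m²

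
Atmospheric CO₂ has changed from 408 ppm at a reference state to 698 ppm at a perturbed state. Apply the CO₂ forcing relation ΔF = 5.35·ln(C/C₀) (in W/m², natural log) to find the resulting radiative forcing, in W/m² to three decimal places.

ΔF = 2.873 W/m²

CO₂: 5.35 × ln(698/408) = 5.35 × ln(1.71078) = 5.35 × 0.53695 = 2.8727 W/m².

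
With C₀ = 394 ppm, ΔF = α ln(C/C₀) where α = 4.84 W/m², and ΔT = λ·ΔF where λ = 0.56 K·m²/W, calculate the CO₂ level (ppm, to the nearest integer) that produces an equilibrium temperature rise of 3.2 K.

C ≈ 1283 ppm

Required forcing: ΔF = ΔT/λ = 3.2/0.56 = 5.7143 W/m².
Then ln(C/394) = ΔF/4.84 = 5.7143/4.84 = 1.18064.
So C = 394 × e^1.18064 = 394 × 3.25646 = 1283.05 ppm.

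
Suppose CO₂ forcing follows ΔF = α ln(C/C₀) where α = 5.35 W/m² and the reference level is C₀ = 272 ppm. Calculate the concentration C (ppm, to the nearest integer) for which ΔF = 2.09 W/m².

C ≈ 402 ppm

Set 5.35 ln(C/272) = 2.09, so ln(C/272) = 2.09/5.35 = 0.39065.
Then C/272 = e^0.39065 = 1.47794, giving C = 272 × 1.47794 = 402.00 ppm.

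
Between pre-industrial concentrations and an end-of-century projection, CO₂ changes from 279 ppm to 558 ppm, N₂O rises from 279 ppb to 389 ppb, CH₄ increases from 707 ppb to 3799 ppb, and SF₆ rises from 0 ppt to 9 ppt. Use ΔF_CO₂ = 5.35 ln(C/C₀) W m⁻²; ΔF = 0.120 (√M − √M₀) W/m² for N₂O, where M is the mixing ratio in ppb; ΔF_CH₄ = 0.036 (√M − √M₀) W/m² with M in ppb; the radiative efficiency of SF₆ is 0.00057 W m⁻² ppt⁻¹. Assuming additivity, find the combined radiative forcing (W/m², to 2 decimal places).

CO₂: 5.35 × ln(558/279) = 5.35 × ln(2.00000) = 5.35 × 0.69315 = 3.7084 W/m².
N₂O: 0.120 × (√389 − √279) = 0.120 × (19.7231 − 16.7033) = 0.120 × 3.0198 = 0.3624 W/m².
CH₄: 0.036 × (√3799 − √707) = 0.036 × (61.6360 − 26.5895) = 0.036 × 35.0465 = 1.2617 W/m².
SF₆: ΔF = 0.00057 × (9 − 0) = 0.00057 × 9 = 0.0051 W/m².
Total ΔF = 3.7084 + 0.3624 + 1.2617 + 0.0051 = 5.3376 W/m².

ΔF = 5.34 W/m²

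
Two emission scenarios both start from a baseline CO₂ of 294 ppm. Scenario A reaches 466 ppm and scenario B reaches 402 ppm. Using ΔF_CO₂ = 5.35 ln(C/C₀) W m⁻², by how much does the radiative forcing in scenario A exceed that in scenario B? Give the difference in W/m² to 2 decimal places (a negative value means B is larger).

ΔF_A − ΔF_B = 0.79 W/m²

ΔF_A = 5.35 ln(466/294) = 5.35 × 0.46061 = 2.4643 W/m².
ΔF_B = 5.35 ln(402/294) = 5.35 × 0.31287 = 1.6739 W/m².
Difference: 2.4643 − 1.6739 = 0.7904 W/m².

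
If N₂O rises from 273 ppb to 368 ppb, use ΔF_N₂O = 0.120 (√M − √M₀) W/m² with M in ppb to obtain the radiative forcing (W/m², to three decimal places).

N₂O: 0.120 × (√368 − √273) = 0.120 × (19.1833 − 16.5227) = 0.120 × 2.6606 = 0.3193 W/m².

ΔF = 0.319 W/m²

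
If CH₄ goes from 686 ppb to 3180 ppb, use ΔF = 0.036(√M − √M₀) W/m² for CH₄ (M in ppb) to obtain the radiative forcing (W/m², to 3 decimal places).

ΔF = 1.087 W/m²

CH₄: 0.036 × (√3180 − √686) = 0.036 × (56.3915 − 26.1916) = 0.036 × 30.1999 = 1.0872 W/m².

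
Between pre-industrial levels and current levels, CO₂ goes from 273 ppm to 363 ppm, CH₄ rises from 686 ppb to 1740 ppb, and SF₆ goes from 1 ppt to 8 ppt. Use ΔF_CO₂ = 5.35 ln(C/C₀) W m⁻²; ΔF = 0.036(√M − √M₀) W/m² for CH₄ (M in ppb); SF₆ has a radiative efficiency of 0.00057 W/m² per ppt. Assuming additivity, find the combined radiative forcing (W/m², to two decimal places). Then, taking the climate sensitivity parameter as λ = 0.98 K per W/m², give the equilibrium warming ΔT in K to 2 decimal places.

CO₂: 5.35 × ln(363/273) = 5.35 × ln(1.32967) = 5.35 × 0.28493 = 1.5244 W/m².
CH₄: 0.036 × (√1740 − √686) = 0.036 × (41.7133 − 26.1916) = 0.036 × 15.5217 = 0.5588 W/m².
SF₆: ΔF = 0.00057 × (8 − 1) = 0.00057 × 7 = 0.0040 W/m².
Total ΔF = 1.5244 + 0.5588 + 0.0040 = 2.0872 W/m².
ΔT = λ ΔF = 0.98 × 2.09 = 2.0482 K.

ΔF = 2.09 W/m²; ΔT = 2.05 K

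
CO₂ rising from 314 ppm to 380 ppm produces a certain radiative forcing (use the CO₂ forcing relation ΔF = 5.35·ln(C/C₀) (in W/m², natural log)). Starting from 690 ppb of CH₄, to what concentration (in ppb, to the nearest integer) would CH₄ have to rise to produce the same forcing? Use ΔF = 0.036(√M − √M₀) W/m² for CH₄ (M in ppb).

CO₂ forcing: 5.35 × ln(380/314) = 5.35 × 0.190778 = 1.02066 W/m².
Set 0.036(√M − √690) = 1.02066: √M = 1.02066/0.036 + √690 = 28.3517 + 26.2679 = 54.6196.
M = (54.6196)² = 2983.30 ppb.

M ≈ 2983 ppb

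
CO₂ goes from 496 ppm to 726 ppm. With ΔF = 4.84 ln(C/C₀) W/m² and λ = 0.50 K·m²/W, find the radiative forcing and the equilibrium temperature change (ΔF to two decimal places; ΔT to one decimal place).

ΔF = 1.84 W/m²; ΔT = 0.9 K

CO₂: 4.84 × ln(726/496) = 4.84 × ln(1.46371) = 4.84 × 0.38097 = 1.8439 W/m².
ΔT = λ ΔF = 0.50 × 1.84 = 0.9200 K.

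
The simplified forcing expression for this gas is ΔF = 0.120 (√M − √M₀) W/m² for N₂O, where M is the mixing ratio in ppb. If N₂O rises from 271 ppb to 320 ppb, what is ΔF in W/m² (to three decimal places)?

ΔF = 0.171 W/m²

N₂O: 0.120 × (√320 − √271) = 0.120 × (17.8885 − 16.4621) = 0.120 × 1.4264 = 0.1712 W/m².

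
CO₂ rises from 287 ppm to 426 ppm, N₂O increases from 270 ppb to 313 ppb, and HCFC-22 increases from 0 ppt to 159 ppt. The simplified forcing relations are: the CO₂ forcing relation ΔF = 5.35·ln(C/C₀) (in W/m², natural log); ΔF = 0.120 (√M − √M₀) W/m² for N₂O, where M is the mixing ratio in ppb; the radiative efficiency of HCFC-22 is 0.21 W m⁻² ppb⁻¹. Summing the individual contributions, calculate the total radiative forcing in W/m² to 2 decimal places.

ΔF = 2.30 W/m²

CO₂: 5.35 × ln(426/287) = 5.35 × ln(1.48432) = 5.35 × 0.39496 = 2.1130 W/m².
N₂O: 0.120 × (√313 − √270) = 0.120 × (17.6918 − 16.4317) = 0.120 × 1.2601 = 0.1512 W/m².
HCFC-22: Δ = 159 − 0 = 159 ppt = 0.159 ppb; ΔF = 0.21 × 0.159 = 0.0334 W/m².
Total ΔF = 2.1130 + 0.1512 + 0.0334 = 2.2976 W/m².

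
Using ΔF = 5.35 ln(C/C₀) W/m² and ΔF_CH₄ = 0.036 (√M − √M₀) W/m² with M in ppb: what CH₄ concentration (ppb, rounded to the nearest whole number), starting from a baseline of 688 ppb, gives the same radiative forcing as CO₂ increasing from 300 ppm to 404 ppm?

M ≈ 4965 ppb

CO₂ forcing: 5.35 × ln(404/300) = 5.35 × 0.297632 = 1.59233 W/m².
Set 0.036(√M − √688) = 1.59233: √M = 1.59233/0.036 + √688 = 44.2314 + 26.2298 = 70.4612.
M = (70.4612)² = 4964.78 ppb.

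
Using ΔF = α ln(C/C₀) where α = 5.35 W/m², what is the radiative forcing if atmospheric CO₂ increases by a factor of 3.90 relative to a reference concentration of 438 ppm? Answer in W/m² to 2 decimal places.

ΔF = 5.35 × ln(3.90) = 5.35 × 1.36098 = 7.2812 W/m².

ΔF = 7.28 W/m²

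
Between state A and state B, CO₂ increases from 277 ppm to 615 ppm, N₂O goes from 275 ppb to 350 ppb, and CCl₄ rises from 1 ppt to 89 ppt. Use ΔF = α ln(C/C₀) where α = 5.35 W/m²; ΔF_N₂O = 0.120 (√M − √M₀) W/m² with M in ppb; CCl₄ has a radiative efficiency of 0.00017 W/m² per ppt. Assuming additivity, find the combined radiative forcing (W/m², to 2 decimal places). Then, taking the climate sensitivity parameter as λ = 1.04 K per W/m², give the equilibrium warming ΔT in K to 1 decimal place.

ΔF = 4.54 W/m²; ΔT = 4.7 K

CO₂: 5.35 × ln(615/277) = 5.35 × ln(2.22022) = 5.35 × 0.79761 = 4.2672 W/m².
N₂O: 0.120 × (√350 − √275) = 0.120 × (18.7083 − 16.5831) = 0.120 × 2.1252 = 0.2550 W/m².
CCl₄: ΔF = 0.00017 × (89 − 1) = 0.00017 × 88 = 0.0150 W/m².
Total ΔF = 4.2672 + 0.2550 + 0.0150 = 4.5372 W/m².
ΔT = λ ΔF = 1.04 × 4.54 = 4.7216 K.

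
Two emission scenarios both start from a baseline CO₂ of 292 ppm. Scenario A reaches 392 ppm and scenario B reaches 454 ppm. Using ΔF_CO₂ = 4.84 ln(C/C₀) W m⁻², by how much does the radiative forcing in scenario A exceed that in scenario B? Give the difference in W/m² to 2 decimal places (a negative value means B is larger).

ΔF_A − ΔF_B = -0.71 W/m²

ΔF_A = 4.84 ln(392/292) = 4.84 × 0.29451 = 1.4254 W/m².
ΔF_B = 4.84 ln(454/292) = 4.84 × 0.44134 = 2.1361 W/m².
Difference: 1.4254 − 2.1361 = -0.7107 W/m².
(Equivalently, ΔF_A − ΔF_B = 4.84 ln(392/454) = 4.84 × -0.14684 = -0.7107 W/m².)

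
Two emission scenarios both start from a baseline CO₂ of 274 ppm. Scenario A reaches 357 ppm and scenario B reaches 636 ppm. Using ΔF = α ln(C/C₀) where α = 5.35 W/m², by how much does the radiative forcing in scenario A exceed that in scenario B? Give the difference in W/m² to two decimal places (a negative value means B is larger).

ΔF_A − ΔF_B = -3.09 W/m²

ΔF_A = 5.35 ln(357/274) = 5.35 × 0.26461 = 1.4157 W/m².
ΔF_B = 5.35 ln(636/274) = 5.35 × 0.84207 = 4.5051 W/m².
Difference: 1.4157 − 4.5051 = -3.0894 W/m².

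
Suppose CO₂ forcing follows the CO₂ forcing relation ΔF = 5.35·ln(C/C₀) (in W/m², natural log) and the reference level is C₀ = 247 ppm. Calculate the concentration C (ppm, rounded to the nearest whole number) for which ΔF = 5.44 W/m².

Set 5.35 ln(C/247) = 5.44, so ln(C/247) = 5.44/5.35 = 1.01682.
Then C/247 = e^1.01682 = 2.76439, giving C = 247 × 2.76439 = 682.80 ppm.

C ≈ 683 ppm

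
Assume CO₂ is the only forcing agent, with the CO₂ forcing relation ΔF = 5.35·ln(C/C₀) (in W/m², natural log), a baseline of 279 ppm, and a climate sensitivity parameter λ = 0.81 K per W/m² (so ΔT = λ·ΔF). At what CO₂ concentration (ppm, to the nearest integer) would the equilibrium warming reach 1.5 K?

C ≈ 394 ppm

Required forcing: ΔF = ΔT/λ = 1.5/0.81 = 1.8519 W/m².
Then ln(C/279) = ΔF/5.35 = 1.8519/5.35 = 0.34615.
So C = 279 × e^0.34615 = 279 × 1.41361 = 394.40 ppm.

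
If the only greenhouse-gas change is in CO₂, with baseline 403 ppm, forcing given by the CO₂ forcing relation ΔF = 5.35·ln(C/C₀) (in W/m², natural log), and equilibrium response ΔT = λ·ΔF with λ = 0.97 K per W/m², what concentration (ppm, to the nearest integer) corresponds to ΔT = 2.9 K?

C ≈ 705 ppm

Required forcing: ΔF = ΔT/λ = 2.9/0.97 = 2.9897 W/m².
Then ln(C/403) = ΔF/5.35 = 2.9897/5.35 = 0.55882.
So C = 403 × e^0.55882 = 403 × 1.74861 = 704.69 ppm.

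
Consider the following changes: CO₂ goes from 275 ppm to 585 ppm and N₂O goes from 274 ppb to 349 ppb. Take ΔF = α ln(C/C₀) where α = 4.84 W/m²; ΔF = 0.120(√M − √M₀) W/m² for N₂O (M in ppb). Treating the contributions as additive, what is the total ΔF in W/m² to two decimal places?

ΔF = 3.91 W/m²

CO₂: 4.84 × ln(585/275) = 4.84 × ln(2.12727) = 4.84 × 0.75484 = 3.6534 W/m².
N₂O: 0.120 × (√349 − √274) = 0.120 × (18.6815 − 16.5529) = 0.120 × 2.1286 = 0.2554 W/m².
Total ΔF = 3.6534 + 0.2554 = 3.9088 W/m².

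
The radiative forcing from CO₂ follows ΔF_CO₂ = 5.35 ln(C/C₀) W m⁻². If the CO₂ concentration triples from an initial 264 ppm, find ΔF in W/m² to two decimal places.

ΔF = 5.88 W/m²

Because the forcing depends only on the ratio C/C₀, the initial concentration does not enter.
ΔF = 5.35 × ln(3) = 5.35 × 1.09861 = 5.8776 W/m².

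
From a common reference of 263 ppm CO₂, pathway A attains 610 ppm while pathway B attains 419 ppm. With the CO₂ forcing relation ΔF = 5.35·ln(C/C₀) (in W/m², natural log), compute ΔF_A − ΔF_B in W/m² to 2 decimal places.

ΔF_A = 5.35 ln(610/263) = 5.35 × 0.84130 = 4.5010 W/m².
ΔF_B = 5.35 ln(419/263) = 5.35 × 0.46572 = 2.4916 W/m².
Difference: 4.5010 − 2.4916 = 2.0094 W/m².

ΔF_A − ΔF_B = 2.01 W/m²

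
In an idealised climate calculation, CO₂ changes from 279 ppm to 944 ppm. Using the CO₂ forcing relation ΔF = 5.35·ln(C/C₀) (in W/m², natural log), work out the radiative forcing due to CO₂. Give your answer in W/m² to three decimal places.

ΔF = 6.521 W/m²

CO₂ absorption bands are partially saturated, so forcing scales with the logarithm of the concentration ratio.
CO₂: 5.35 × ln(944/279) = 5.35 × ln(3.38351) = 5.35 × 1.21891 = 6.5212 W/m².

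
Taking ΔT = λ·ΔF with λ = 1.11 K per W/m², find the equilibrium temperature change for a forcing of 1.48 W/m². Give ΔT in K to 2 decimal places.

ΔT = 1.64 K

ΔT = λ ΔF = 1.11 × 1.48 = 1.6428 K.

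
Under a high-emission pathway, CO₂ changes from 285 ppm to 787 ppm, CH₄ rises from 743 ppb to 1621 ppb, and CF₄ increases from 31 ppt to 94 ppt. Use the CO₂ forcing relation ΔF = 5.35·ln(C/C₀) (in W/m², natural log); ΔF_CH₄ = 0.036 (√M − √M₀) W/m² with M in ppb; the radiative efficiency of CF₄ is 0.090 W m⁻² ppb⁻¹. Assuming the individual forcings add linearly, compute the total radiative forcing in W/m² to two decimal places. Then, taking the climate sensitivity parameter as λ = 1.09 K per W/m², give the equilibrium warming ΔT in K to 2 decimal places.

CO₂: 5.35 × ln(787/285) = 5.35 × ln(2.76140) = 5.35 × 1.01574 = 5.4342 W/m².
CH₄: 0.036 × (√1621 − √743) = 0.036 × (40.2616 − 27.2580) = 0.036 × 13.0036 = 0.4681 W/m².
CF₄: Δ = 94 − 31 = 63 ppt = 0.063 ppb; ΔF = 0.090 × 0.063 = 0.0057 W/m².
Total ΔF = 5.4342 + 0.4681 + 0.0057 = 5.9080 W/m².
ΔT = λ ΔF = 1.09 × 5.91 = 6.4419 K.

ΔF = 5.91 W/m²; ΔT = 6.44 K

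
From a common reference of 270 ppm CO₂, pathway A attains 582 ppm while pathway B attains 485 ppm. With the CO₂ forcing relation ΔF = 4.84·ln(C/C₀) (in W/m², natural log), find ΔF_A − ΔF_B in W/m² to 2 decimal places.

ΔF_A = 4.84 ln(582/270) = 4.84 × 0.76805 = 3.7174 W/m².
ΔF_B = 4.84 ln(485/270) = 4.84 × 0.58573 = 2.8349 W/m².
Difference: 3.7174 − 2.8349 = 0.8825 W/m².

ΔF_A − ΔF_B = 0.88 W/m²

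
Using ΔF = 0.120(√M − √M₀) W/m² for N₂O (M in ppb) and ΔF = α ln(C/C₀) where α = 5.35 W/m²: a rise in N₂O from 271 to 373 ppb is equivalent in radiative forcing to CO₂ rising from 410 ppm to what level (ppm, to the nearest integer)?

C ≈ 437 ppm

N₂O forcing: 0.120 × (√373 − √271) = 0.120 × (19.3132 − 16.4621) = 0.120 × 2.8511 = 0.34213 W/m².
Set 5.35 ln(C/410) = 0.34213: ln(C/410) = 0.34213/5.35 = 0.06395, so C = 410 × e^0.06395 = 410 × 1.06604 = 437.08 ppm.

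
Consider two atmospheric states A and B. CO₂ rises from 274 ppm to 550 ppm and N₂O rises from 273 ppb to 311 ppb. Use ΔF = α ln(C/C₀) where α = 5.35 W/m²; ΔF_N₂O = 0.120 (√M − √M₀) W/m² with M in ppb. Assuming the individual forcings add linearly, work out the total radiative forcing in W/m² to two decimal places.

ΔF = 3.86 W/m²

CO₂: 5.35 × ln(550/274) = 5.35 × ln(2.00730) = 5.35 × 0.69679 = 3.7278 W/m².
N₂O: 0.120 × (√311 − √273) = 0.120 × (17.6352 − 16.5227) = 0.120 × 1.1125 = 0.1335 W/m².
Total ΔF = 3.7278 + 0.1335 = 3.8613 W/m².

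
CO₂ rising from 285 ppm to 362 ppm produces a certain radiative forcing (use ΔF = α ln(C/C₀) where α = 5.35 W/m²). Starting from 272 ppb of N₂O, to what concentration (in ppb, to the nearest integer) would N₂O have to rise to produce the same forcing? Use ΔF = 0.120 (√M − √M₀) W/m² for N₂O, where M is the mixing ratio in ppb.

M ≈ 737 ppb

CO₂ forcing: 5.35 × ln(362/285) = 5.35 × 0.239155 = 1.27948 W/m².
Set 0.120(√M − √272) = 1.27948: √M = 1.27948/0.120 + √272 = 10.6623 + 16.4924 = 27.1547.
M = (27.1547)² = 737.38 ppb.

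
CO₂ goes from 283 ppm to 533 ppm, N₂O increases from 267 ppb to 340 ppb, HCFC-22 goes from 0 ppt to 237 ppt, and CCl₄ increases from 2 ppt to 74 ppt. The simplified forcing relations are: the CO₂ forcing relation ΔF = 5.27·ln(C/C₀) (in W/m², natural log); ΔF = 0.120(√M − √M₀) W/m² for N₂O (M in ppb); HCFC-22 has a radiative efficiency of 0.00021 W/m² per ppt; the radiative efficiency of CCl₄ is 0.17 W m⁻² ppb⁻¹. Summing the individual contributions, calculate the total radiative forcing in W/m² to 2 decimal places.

ΔF = 3.65 W/m²

CO₂: 5.27 × ln(533/283) = 5.27 × ln(1.88339) = 5.27 × 0.63307 = 3.3363 W/m².
N₂O: 0.120 × (√340 − √267) = 0.120 × (18.4391 − 16.3401) = 0.120 × 2.0990 = 0.2519 W/m².
HCFC-22: ΔF = 0.00021 × (237 − 0) = 0.00021 × 237 = 0.0498 W/m².
CCl₄: Δ = 74 − 2 = 72 ppt = 0.072 ppb; ΔF = 0.17 × 0.072 = 0.0122 W/m².
Total ΔF = 3.3363 + 0.2519 + 0.0498 + 0.0122 = 3.6502 W/m².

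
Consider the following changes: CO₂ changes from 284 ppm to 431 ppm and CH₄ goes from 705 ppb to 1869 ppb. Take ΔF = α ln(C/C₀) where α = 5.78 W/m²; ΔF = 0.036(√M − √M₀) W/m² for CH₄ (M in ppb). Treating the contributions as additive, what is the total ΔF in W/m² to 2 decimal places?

CO₂: 5.78 × ln(431/284) = 5.78 × ln(1.51761) = 5.78 × 0.41714 = 2.4111 W/m².
CH₄: 0.036 × (√1869 − √705) = 0.036 × (43.2319 − 26.5518) = 0.036 × 16.6801 = 0.6005 W/m².
Total ΔF = 2.4111 + 0.6005 = 3.0116 W/m².

ΔF = 3.01 W/m²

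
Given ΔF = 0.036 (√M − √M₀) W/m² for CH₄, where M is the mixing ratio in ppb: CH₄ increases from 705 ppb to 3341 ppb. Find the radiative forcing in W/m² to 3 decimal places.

CH₄: 0.036 × (√3341 − √705) = 0.036 × (57.8014 − 26.5518) = 0.036 × 31.2496 = 1.1250 W/m².

ΔF = 1.125 W/m²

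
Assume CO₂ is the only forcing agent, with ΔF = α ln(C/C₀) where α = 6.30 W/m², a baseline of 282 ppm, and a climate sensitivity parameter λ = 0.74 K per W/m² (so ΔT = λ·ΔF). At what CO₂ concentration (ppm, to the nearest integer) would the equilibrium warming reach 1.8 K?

Required forcing: ΔF = ΔT/λ = 1.8/0.74 = 2.4324 W/m².
Then ln(C/282) = ΔF/6.30 = 2.4324/6.30 = 0.38610.
So C = 282 × e^0.38610 = 282 × 1.47123 = 414.89 ppm.

C ≈ 415 ppm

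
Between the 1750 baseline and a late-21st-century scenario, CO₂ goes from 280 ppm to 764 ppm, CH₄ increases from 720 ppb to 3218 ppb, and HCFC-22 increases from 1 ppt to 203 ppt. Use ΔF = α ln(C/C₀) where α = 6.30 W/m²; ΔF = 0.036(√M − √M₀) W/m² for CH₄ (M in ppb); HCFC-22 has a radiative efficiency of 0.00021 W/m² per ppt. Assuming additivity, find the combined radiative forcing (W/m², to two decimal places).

CO₂: 6.30 × ln(764/280) = 6.30 × ln(2.72857) = 6.30 × 1.00378 = 6.3238 W/m².
CH₄: 0.036 × (√3218 − √720) = 0.036 × (56.7274 − 26.8328) = 0.036 × 29.8946 = 1.0762 W/m².
HCFC-22: ΔF = 0.00021 × (203 − 1) = 0.00021 × 202 = 0.0424 W/m².
Total ΔF = 6.3238 + 1.0762 + 0.0424 = 7.4424 W/m².

ΔF = 7.44 W/m²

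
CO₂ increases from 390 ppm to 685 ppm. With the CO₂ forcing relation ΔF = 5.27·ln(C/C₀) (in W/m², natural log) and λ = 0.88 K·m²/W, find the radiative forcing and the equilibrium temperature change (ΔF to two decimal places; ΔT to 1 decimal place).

CO₂: 5.27 × ln(685/390) = 5.27 × ln(1.75641) = 5.27 × 0.56327 = 2.9684 W/m².
ΔT = λ ΔF = 0.88 × 2.97 = 2.6136 K.

ΔF = 2.97 W/m²; ΔT = 2.6 K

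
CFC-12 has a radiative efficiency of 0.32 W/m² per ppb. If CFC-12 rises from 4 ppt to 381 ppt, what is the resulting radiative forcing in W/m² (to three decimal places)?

ΔF = 0.121 W/m²

CFC-12: Δ = 381 − 4 = 377 ppt = 0.377 ppb; ΔF = 0.32 × 0.377 = 0.1206 W/m².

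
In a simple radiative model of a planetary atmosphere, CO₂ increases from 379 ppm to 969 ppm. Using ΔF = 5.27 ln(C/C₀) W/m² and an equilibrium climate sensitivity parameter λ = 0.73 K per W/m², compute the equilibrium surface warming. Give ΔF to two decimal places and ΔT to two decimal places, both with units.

CO₂: 5.27 × ln(969/379) = 5.27 × ln(2.55673) = 5.27 × 0.93873 = 4.9471 W/m².
ΔT = λ ΔF = 0.73 × 4.95 = 3.6135 K.

ΔF = 4.95 W/m²; ΔT = 3.61 K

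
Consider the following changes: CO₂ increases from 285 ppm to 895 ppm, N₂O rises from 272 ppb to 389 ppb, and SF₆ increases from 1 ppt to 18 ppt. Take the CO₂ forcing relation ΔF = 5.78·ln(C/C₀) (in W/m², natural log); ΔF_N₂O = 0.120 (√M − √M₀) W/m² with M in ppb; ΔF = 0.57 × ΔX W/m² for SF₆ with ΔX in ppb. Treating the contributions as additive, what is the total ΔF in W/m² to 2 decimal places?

CO₂: 5.78 × ln(895/285) = 5.78 × ln(3.14035) = 5.78 × 1.14433 = 6.6142 W/m².
N₂O: 0.120 × (√389 − √272) = 0.120 × (19.7231 − 16.4924) = 0.120 × 3.2307 = 0.3877 W/m².
SF₆: Δ = 18 − 1 = 17 ppt = 0.017 ppb; ΔF = 0.57 × 0.017 = 0.0097 W/m².
Total ΔF = 6.6142 + 0.3877 + 0.0097 = 7.0116 W/m².

ΔF = 7.01 W/m²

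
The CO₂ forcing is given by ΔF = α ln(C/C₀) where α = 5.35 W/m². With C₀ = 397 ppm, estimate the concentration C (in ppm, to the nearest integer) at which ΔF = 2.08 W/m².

Set 5.35 ln(C/397) = 2.08, so ln(C/397) = 2.08/5.35 = 0.38879.
Then C/397 = e^0.38879 = 1.47519, giving C = 397 × 1.47519 = 585.65 ppm.

C ≈ 586 ppm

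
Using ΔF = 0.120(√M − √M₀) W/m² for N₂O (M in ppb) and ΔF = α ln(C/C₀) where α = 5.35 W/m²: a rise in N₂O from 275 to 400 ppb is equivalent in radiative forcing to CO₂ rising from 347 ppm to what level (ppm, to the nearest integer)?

C ≈ 375 ppm

N₂O forcing: 0.120 × (√400 − √275) = 0.120 × (20.0000 − 16.5831) = 0.120 × 3.4169 = 0.41003 W/m².
Set 5.35 ln(C/347) = 0.41003: ln(C/347) = 0.41003/5.35 = 0.07664, so C = 347 × e^0.07664 = 347 × 1.07965 = 374.64 ppm.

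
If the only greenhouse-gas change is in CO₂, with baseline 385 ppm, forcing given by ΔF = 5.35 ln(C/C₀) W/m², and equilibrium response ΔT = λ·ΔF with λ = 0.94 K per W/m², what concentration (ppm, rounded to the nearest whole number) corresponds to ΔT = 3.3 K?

Required forcing: ΔF = ΔT/λ = 3.3/0.94 = 3.5106 W/m².
Then ln(C/385) = ΔF/5.35 = 3.5106/5.35 = 0.65619.
So C = 385 × e^0.65619 = 385 × 1.92743 = 742.06 ppm.

C ≈ 742 ppm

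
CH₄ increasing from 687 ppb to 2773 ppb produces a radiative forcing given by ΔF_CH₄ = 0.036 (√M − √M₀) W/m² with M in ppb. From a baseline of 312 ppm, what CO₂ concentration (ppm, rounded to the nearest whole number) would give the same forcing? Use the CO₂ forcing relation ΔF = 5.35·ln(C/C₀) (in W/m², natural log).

CH₄ forcing: 0.036 × (√2773 − √687) = 0.036 × (52.6593 − 26.2107) = 0.036 × 26.4486 = 0.95215 W/m².
Set 5.35 ln(C/312) = 0.95215: ln(C/312) = 0.95215/5.35 = 0.17797, so C = 312 × e^0.17797 = 312 × 1.19479 = 372.77 ppm.

C ≈ 373 ppm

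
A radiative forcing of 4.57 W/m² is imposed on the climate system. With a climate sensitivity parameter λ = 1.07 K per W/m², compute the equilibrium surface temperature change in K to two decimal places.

ΔT = 4.89 K

ΔT = λ ΔF = 1.07 × 4.57 = 4.8899 K.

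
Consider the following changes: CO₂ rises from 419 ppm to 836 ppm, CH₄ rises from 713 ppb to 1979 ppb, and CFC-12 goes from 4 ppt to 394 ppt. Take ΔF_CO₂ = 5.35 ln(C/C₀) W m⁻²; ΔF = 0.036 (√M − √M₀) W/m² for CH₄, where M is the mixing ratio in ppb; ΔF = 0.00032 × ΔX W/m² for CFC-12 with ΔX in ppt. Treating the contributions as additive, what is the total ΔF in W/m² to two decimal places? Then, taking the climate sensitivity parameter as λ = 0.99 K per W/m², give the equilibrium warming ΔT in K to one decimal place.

ΔF = 4.46 W/m²; ΔT = 4.4 K

CO₂: 5.35 × ln(836/419) = 5.35 × ln(1.99523) = 5.35 × 0.69076 = 3.6956 W/m².
CH₄: 0.036 × (√1979 − √713) = 0.036 × (44.4860 − 26.7021) = 0.036 × 17.7839 = 0.6402 W/m².
CFC-12: ΔF = 0.00032 × (394 − 4) = 0.00032 × 390 = 0.1248 W/m².
Total ΔF = 3.6956 + 0.6402 + 0.1248 = 4.4606 W/m².
ΔT = λ ΔF = 0.99 × 4.46 = 4.4154 K.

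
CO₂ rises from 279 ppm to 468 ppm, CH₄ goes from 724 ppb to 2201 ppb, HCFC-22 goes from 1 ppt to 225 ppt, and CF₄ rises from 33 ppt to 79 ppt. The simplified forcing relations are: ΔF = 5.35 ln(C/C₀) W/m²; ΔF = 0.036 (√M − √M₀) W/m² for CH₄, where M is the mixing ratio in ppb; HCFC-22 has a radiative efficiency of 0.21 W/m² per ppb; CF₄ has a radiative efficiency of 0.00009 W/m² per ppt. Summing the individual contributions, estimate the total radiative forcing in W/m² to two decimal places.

ΔF = 3.54 W/m²

CO₂: 5.35 × ln(468/279) = 5.35 × ln(1.67742) = 5.35 × 0.51726 = 2.7673 W/m².
CH₄: 0.036 × (√2201 − √724) = 0.036 × (46.9148 − 26.9072) = 0.036 × 20.0076 = 0.7203 W/m².
HCFC-22: Δ = 225 − 1 = 224 ppt = 0.224 ppb; ΔF = 0.21 × 0.224 = 0.0470 W/m².
CF₄: ΔF = 0.00009 × (79 − 33) = 0.00009 × 46 = 0.0041 W/m².
Total ΔF = 2.7673 + 0.7203 + 0.0470 + 0.0041 = 3.5387 W/m².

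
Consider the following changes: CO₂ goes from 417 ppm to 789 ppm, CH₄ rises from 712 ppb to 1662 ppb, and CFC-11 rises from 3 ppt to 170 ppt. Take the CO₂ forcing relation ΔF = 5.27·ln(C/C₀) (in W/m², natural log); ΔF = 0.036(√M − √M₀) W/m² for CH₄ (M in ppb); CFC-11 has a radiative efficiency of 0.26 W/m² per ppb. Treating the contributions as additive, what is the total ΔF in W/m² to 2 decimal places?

ΔF = 3.91 W/m²

CO₂: 5.27 × ln(789/417) = 5.27 × ln(1.89209) = 5.27 × 0.63768 = 3.3606 W/m².
CH₄: 0.036 × (√1662 − √712) = 0.036 × (40.7676 − 26.6833) = 0.036 × 14.0843 = 0.5070 W/m².
CFC-11: Δ = 170 − 3 = 167 ppt = 0.167 ppb; ΔF = 0.26 × 0.167 = 0.0434 W/m².
Total ΔF = 3.3606 + 0.5070 + 0.0434 = 3.9110 W/m².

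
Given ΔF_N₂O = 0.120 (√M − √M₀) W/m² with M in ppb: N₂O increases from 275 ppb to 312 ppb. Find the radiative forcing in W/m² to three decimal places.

N₂O: 0.120 × (√312 − √275) = 0.120 × (17.6635 − 16.5831) = 0.120 × 1.0804 = 0.1296 W/m².

ΔF = 0.130 W/m²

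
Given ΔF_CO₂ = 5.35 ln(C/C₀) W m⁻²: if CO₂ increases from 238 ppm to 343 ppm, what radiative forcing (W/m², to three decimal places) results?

CO₂: 5.35 × ln(343/238) = 5.35 × ln(1.44118) = 5.35 × 0.36546 = 1.9552 W/m².

ΔF = 1.955 W/m²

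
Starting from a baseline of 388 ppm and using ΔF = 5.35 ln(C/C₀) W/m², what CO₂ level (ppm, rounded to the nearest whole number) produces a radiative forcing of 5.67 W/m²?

C ≈ 1120 ppm

Set 5.35 ln(C/388) = 5.67, so ln(C/388) = 5.67/5.35 = 1.05981.
Then C/388 = e^1.05981 = 2.88582, giving C = 388 × 2.88582 = 1119.70 ppm.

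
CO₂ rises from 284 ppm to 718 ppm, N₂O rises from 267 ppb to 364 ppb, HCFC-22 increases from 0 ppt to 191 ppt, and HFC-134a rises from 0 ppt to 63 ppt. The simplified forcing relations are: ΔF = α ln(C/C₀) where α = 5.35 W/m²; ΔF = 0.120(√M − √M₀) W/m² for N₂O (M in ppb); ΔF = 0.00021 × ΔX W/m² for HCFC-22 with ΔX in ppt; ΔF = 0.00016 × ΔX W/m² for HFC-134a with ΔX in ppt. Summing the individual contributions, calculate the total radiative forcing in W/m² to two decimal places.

CO₂: 5.35 × ln(718/284) = 5.35 × ln(2.52817) = 5.35 × 0.92750 = 4.9621 W/m².
N₂O: 0.120 × (√364 − √267) = 0.120 × (19.0788 − 16.3401) = 0.120 × 2.7387 = 0.3286 W/m².
HCFC-22: ΔF = 0.00021 × (191 − 0) = 0.00021 × 191 = 0.0401 W/m².
HFC-134a: ΔF = 0.00016 × (63 − 0) = 0.00016 × 63 = 0.0101 W/m².
Total ΔF = 4.9621 + 0.3286 + 0.0401 + 0.0101 = 5.3409 W/m².

ΔF = 5.34 W/m²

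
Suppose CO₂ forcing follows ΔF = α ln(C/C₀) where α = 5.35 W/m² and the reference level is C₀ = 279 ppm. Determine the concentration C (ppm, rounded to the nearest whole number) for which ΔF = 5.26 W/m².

Set 5.35 ln(C/279) = 5.26, so ln(C/279) = 5.26/5.35 = 0.98318.
Then C/279 = e^0.98318 = 2.67294, giving C = 279 × 2.67294 = 745.75 ppm.

C ≈ 746 ppm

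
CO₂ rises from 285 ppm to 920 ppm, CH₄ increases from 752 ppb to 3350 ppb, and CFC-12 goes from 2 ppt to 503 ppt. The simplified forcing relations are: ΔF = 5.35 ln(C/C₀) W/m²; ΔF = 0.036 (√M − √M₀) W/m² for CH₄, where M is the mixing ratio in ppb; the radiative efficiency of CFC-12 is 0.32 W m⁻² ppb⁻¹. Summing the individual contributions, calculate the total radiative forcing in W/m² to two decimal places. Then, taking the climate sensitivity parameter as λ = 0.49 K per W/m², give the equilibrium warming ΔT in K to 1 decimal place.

CO₂: 5.35 × ln(920/285) = 5.35 × ln(3.22807) = 5.35 × 1.17188 = 6.2696 W/m².
CH₄: 0.036 × (√3350 − √752) = 0.036 × (57.8792 − 27.4226) = 0.036 × 30.4566 = 1.0964 W/m².
CFC-12: Δ = 503 − 2 = 501 ppt = 0.501 ppb; ΔF = 0.32 × 0.501 = 0.1603 W/m².
Total ΔF = 6.2696 + 1.0964 + 0.1603 = 7.5263 W/m².
ΔT = λ ΔF = 0.49 × 7.53 = 3.6897 K.

ΔF = 7.53 W/m²; ΔT = 3.7 K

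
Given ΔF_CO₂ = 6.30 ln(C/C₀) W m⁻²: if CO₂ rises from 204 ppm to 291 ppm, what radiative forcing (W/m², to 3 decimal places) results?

CO₂: 6.30 × ln(291/204) = 6.30 × ln(1.42647) = 6.30 × 0.35520 = 2.2378 W/m².

ΔF = 2.238 W/m²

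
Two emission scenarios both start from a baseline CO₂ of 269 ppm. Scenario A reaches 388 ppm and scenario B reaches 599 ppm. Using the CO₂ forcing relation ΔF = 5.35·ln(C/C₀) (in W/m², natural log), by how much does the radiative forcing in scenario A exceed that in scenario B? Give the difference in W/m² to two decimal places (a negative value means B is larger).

ΔF_A = 5.35 ln(388/269) = 5.35 × 0.36629 = 1.9597 W/m².
ΔF_B = 5.35 ln(599/269) = 5.35 × 0.80055 = 4.2829 W/m².
Difference: 1.9597 − 4.2829 = -2.3232 W/m².

ΔF_A − ΔF_B = -2.32 W/m²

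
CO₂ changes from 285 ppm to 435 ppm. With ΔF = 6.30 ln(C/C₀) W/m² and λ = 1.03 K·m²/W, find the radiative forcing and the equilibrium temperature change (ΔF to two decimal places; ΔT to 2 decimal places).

ΔF = 2.66 W/m²; ΔT = 2.74 K

CO₂: 6.30 × ln(435/285) = 6.30 × ln(1.52632) = 6.30 × 0.42286 = 2.6640 W/m².
ΔT = λ ΔF = 1.03 × 2.66 = 2.7398 K.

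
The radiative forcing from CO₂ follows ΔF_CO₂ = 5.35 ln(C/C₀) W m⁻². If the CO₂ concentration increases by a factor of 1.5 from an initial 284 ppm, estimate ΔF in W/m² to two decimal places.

ΔF = 2.17 W/m²

ΔF = 5.35 × ln(1.5) = 5.35 × 0.40547 = 2.1693 W/m².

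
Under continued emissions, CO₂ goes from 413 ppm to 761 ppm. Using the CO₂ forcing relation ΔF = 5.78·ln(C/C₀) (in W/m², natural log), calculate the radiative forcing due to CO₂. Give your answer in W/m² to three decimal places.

CO₂ absorption bands are partially saturated, so forcing scales with the logarithm of the concentration ratio.
CO₂: 5.78 × ln(761/413) = 5.78 × ln(1.84262) = 5.78 × 0.61119 = 3.5327 W/m².

ΔF = 3.533 W/m²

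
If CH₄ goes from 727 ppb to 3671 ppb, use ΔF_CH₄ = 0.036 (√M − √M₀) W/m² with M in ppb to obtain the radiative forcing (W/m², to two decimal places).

ΔF = 1.21 W/m²

CH₄: 0.036 × (√3671 − √727) = 0.036 × (60.5888 − 26.9629) = 0.036 × 33.6259 = 1.2105 W/m².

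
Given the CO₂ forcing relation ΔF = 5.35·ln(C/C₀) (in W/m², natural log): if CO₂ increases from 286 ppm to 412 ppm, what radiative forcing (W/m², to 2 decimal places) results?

CO₂: 5.35 × ln(412/286) = 5.35 × ln(1.44056) = 5.35 × 0.36503 = 1.9529 W/m².

ΔF = 1.95 W/m²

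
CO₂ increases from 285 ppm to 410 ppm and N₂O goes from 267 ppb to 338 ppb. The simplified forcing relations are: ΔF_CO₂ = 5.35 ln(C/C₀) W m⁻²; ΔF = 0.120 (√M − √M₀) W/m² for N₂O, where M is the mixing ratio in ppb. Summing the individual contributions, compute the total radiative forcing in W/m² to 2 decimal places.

ΔF = 2.19 W/m²

CO₂: 5.35 × ln(410/285) = 5.35 × ln(1.43860) = 5.35 × 0.36367 = 1.9456 W/m².
N₂O: 0.120 × (√338 − √267) = 0.120 × (18.3848 − 16.3401) = 0.120 × 2.0447 = 0.2454 W/m².
Total ΔF = 1.9456 + 0.2454 = 2.1910 W/m².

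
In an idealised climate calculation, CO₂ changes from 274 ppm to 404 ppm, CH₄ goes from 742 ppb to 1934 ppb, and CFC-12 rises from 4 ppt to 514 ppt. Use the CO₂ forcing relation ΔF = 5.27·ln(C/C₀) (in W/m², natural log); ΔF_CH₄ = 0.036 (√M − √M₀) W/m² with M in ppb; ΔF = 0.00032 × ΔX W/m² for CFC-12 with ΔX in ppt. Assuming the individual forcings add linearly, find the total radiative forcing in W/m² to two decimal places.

ΔF = 2.81 W/m²

CO₂: 5.27 × ln(404/274) = 5.27 × ln(1.47445) = 5.27 × 0.38829 = 2.0463 W/m².
CH₄: 0.036 × (√1934 − √742) = 0.036 × (43.9773 − 27.2397) = 0.036 × 16.7376 = 0.6026 W/m².
CFC-12: ΔF = 0.00032 × (514 − 4) = 0.00032 × 510 = 0.1632 W/m².
Total ΔF = 2.0463 + 0.6026 + 0.1632 = 2.8121 W/m².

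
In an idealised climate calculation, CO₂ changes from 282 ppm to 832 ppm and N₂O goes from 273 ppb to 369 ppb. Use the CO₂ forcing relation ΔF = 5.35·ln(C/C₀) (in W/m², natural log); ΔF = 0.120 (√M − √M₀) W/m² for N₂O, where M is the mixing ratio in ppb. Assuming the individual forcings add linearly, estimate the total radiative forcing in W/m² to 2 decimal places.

ΔF = 6.11 W/m²

CO₂: 5.35 × ln(832/282) = 5.35 × ln(2.95035) = 5.35 × 1.08192 = 5.7883 W/m².
N₂O: 0.120 × (√369 − √273) = 0.120 × (19.2094 − 16.5227) = 0.120 × 2.6867 = 0.3224 W/m².
Total ΔF = 5.7883 + 0.3224 = 6.1107 W/m².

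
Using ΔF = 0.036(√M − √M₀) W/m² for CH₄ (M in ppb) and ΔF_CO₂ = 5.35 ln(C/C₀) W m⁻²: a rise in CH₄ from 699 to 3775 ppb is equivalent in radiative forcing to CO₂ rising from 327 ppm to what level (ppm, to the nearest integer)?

C ≈ 414 ppm

CH₄ forcing: 0.036 × (√3775 − √699) = 0.036 × (61.4410 − 26.4386) = 0.036 × 35.0024 = 1.26009 W/m².
Set 5.35 ln(C/327) = 1.26009: ln(C/327) = 1.26009/5.35 = 0.23553, so C = 327 × e^0.23553 = 327 × 1.26558 = 413.84 ppm.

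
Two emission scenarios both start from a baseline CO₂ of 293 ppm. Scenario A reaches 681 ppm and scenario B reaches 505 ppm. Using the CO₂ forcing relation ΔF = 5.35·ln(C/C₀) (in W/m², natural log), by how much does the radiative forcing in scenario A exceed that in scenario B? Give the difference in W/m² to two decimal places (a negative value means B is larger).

ΔF_A = 5.35 ln(681/293) = 5.35 × 0.84339 = 4.5121 W/m².
ΔF_B = 5.35 ln(505/293) = 5.35 × 0.54439 = 2.9125 W/m².
Difference: 4.5121 − 2.9125 = 1.5996 W/m².

ΔF_A − ΔF_B = 1.60 W/m²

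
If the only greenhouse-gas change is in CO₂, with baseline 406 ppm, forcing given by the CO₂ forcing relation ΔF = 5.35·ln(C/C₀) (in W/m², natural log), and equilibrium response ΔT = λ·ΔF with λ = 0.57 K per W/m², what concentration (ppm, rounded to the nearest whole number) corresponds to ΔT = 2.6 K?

C ≈ 952 ppm

Required forcing: ΔF = ΔT/λ = 2.6/0.57 = 4.5614 W/m².
Then ln(C/406) = ΔF/5.35 = 4.5614/5.35 = 0.85260.
So C = 406 × e^0.85260 = 406 × 2.34574 = 952.37 ppm.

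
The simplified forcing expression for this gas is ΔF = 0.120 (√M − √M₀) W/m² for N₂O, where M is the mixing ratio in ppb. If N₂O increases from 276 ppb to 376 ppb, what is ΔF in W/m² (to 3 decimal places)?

ΔF = 0.333 W/m²

N₂O: 0.120 × (√376 − √276) = 0.120 × (19.3907 − 16.6132) = 0.120 × 2.7775 = 0.3333 W/m².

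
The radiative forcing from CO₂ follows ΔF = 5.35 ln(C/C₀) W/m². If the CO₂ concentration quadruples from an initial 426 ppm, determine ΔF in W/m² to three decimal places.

Because the forcing depends only on the ratio C/C₀, the initial concentration does not enter.
ΔF = 5.35 × ln(4) = 5.35 × 1.38629 = 7.4167 W/m².

ΔF = 7.417 W/m²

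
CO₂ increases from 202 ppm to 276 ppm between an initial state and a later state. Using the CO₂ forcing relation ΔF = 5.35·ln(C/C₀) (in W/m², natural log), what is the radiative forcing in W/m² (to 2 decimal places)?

ΔF = 1.67 W/m²

CO₂: 5.35 × ln(276/202) = 5.35 × ln(1.36634) = 5.35 × 0.31214 = 1.6699 W/m².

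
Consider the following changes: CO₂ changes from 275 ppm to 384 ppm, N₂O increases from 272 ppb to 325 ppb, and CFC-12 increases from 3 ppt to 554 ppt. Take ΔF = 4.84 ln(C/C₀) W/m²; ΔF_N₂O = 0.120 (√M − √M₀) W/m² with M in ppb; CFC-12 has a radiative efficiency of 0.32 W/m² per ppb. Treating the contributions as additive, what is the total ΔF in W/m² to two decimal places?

CO₂: 4.84 × ln(384/275) = 4.84 × ln(1.39636) = 4.84 × 0.33387 = 1.6159 W/m².
N₂O: 0.120 × (√325 − √272) = 0.120 × (18.0278 − 16.4924) = 0.120 × 1.5354 = 0.1842 W/m².
CFC-12: Δ = 554 − 3 = 551 ppt = 0.551 ppb; ΔF = 0.32 × 0.551 = 0.1763 W/m².
Total ΔF = 1.6159 + 0.1842 + 0.1763 = 1.9764 W/m².

ΔF = 1.98 W/m²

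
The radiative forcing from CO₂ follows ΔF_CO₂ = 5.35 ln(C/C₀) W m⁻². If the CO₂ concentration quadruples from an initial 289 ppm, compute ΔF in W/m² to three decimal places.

ΔF = 7.417 W/m²

ΔF = 5.35 × ln(4) = 5.35 × 1.38629 = 7.4167 W/m².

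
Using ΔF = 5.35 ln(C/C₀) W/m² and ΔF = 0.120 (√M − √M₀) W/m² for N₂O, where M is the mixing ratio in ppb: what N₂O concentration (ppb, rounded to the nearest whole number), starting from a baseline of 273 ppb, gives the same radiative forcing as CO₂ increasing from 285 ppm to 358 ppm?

CO₂ forcing: 5.35 × ln(358/285) = 5.35 × 0.228044 = 1.22004 W/m².
Set 0.120(√M − √273) = 1.22004: √M = 1.22004/0.120 + √273 = 10.1670 + 16.5227 = 26.6897.
M = (26.6897)² = 712.34 ppb.

M ≈ 712 ppb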